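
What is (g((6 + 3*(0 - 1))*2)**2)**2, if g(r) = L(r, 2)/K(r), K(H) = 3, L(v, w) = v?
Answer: 16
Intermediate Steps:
g(r) = r/3
(g((6 + 3*(0 - 1))*2)**2)**2 = ((((6 + 3*(0 - 1))*2)/3)**2)**2 = ((((6 + 3*(-1))*2)/3)**2)**2 = ((((6 - 3)*2)/3)**2)**2 = (((3*2)/3)**2)**2 = (((1/3)*6)**2)**2 = (2**2)**2 = 4**2 = 16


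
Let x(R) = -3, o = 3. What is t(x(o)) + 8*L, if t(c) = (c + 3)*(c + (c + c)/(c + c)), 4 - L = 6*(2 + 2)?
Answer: -160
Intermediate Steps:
L = -20 (L = 4 - 6*(2 + 2) = 4 - 6*4 = 4 - 1*24 = 4 - 24 = -20)
t(c) = (1 + c)*(3 + c) (t(c) = (3 + c)*(c + (2*c)/((2*c))) = (3 + c)*(c + (2*c)*(1/(2*c))) = (3 + c)*(c + 1) = (3 + c)*(1 + c) = (1 + c)*(3 + c))
t(x(o)) + 8*L = (3 + (-3)² + 4*(-3)) + 8*(-20) = (3 + 9 - 12) - 160 = 0 - 160 = -160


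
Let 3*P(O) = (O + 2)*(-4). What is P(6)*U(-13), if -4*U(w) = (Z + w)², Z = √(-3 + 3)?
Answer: 1352/3 ≈ 450.67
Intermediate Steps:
P(O) = -8/3 - 4*O/3 (P(O) = ((O + 2)*(-4))/3 = ((2 + O)*(-4))/3 = (-8 - 4*O)/3 = -8/3 - 4*O/3)
Z = 0 (Z = √0 = 0)
U(w) = -w²/4 (U(w) = -(0 + w)²/4 = -w²/4)
P(6)*U(-13) = (-8/3 - 4/3*6)*(-¼*(-13)²) = (-8/3 - 8)*(-¼*169) = -32/3*(-169/4) = 1352/3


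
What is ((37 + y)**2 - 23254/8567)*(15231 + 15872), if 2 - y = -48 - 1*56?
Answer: 5448105021887/8567 ≈ 6.3594e+8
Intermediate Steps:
y = 106 (y = 2 - (-48 - 1*56) = 2 - (-48 - 56) = 2 - 1*(-104) = 2 + 104 = 106)
((37 + y)**2 - 23254/8567)*(15231 + 15872) = ((37 + 106)**2 - 23254/8567)*(15231 + 15872) = (143**2 - 23254*1/8567)*31103 = (20449 - 23254/8567)*31103 = (175163329/8567)*31103 = 5448105021887/8567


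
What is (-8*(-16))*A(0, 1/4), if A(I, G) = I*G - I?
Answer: 0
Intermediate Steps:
A(I, G) = -I + G*I (A(I, G) = G*I - I = -I + G*I)
(-8*(-16))*A(0, 1/4) = (-8*(-16))*(0*(-1 + 1/4)) = 128*(0*(-1 + ¼)) = 128*(0*(-¾)) = 128*0 = 0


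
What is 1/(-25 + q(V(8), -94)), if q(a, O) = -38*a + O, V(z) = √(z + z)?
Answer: -1/271 ≈ -0.0036900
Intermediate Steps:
V(z) = √2*√z (V(z) = √(2*z) = √2*√z)
q(a, O) = O - 38*a
1/(-25 + q(V(8), -94)) = 1/(-25 + (-94 - 38*√2*√8)) = 1/(-25 + (-94 - 38*√2*2*√2)) = 1/(-25 + (-94 - 38*4)) = 1/(-25 + (-94 - 152)) = 1/(-25 - 246) = 1/(-271) = -1/271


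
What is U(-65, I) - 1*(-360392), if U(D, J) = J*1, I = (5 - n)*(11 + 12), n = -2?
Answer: 360553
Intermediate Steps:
I = 161 (I = (5 - 1*(-2))*(11 + 12) = (5 + 2)*23 = 7*23 = 161)
U(D, J) = J
U(-65, I) - 1*(-360392) = 161 - 1*(-360392) = 161 + 360392 = 360553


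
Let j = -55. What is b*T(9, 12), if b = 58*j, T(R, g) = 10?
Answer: -31900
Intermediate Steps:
b = -3190 (b = 58*(-55) = -3190)
b*T(9, 12) = -3190*10 = -31900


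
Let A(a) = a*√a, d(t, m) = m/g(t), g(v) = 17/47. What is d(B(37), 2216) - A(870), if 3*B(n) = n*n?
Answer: 104152/17 - 870*√870 ≈ -19535.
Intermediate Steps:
g(v) = 17/47 (g(v) = 17*(1/47) = 17/47)
B(n) = n²/3 (B(n) = (n*n)/3 = n²/3)
d(t, m) = 47*m/17 (d(t, m) = m/(17/47) = m*(47/17) = 47*m/17)
A(a) = a^(3/2)
d(B(37), 2216) - A(870) = (47/17)*2216 - 870^(3/2) = 104152/17 - 870*√870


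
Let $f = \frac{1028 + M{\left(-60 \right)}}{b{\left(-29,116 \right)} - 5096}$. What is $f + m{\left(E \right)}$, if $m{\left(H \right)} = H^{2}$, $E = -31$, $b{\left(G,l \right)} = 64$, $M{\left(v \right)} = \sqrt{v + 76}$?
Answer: $\frac{604340}{629} \approx 960.79$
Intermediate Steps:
$M{\left(v \right)} = \sqrt{76 + v}$
$f = - \frac{129}{629}$ ($f = \frac{1028 + \sqrt{76 - 60}}{64 - 5096} = \frac{1028 + \sqrt{16}}{-5032} = \left(1028 + 4\right) \left(- \frac{1}{5032}\right) = 1032 \left(- \frac{1}{5032}\right) = - \frac{129}{629} \approx -0.20509$)
$f + m{\left(E \right)} = - \frac{129}{629} + \left(-31\right)^{2} = - \frac{129}{629} + 961 = \frac{604340}{629}$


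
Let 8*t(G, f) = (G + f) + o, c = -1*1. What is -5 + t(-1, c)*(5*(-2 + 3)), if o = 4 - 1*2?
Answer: -5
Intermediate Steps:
c = -1
o = 2 (o = 4 - 2 = 2)
t(G, f) = ¼ + G/8 + f/8 (t(G, f) = ((G + f) + 2)/8 = (2 + G + f)/8 = ¼ + G/8 + f/8)
-5 + t(-1, c)*(5*(-2 + 3)) = -5 + (¼ + (⅛)*(-1) + (⅛)*(-1))*(5*(-2 + 3)) = -5 + (¼ - ⅛ - ⅛)*(5*1) = -5 + 0*5 = -5 + 0 = -5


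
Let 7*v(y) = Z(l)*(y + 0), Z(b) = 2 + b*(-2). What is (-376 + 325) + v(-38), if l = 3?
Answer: -205/7 ≈ -29.286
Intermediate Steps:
Z(b) = 2 - 2*b
v(y) = -4*y/7 (v(y) = ((2 - 2*3)*(y + 0))/7 = ((2 - 6)*y)/7 = (-4*y)/7 = -4*y/7)
(-376 + 325) + v(-38) = (-376 + 325) - 4/7*(-38) = -51 + 152/7 = -205/7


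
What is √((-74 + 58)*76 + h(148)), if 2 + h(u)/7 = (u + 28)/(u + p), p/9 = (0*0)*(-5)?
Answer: I*√1672474/37 ≈ 34.952*I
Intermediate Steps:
p = 0 (p = 9*((0*0)*(-5)) = 9*(0*(-5)) = 9*0 = 0)
h(u) = -14 + 7*(28 + u)/u (h(u) = -14 + 7*((u + 28)/(u + 0)) = -14 + 7*((28 + u)/u) = -14 + 7*(28 + u)/u)
√((-74 + 58)*76 + h(148)) = √((-74 + 58)*76 + (-7 + 196/148)) = √(-16*76 + (-7 + 196*(1/148))) = √(-1216 + (-7 + 49/37)) = √(-1216 - 210/37) = √(-45202/37) = I*√1672474/37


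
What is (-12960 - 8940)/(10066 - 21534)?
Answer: 5475/2867 ≈ 1.9097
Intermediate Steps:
(-12960 - 8940)/(10066 - 21534) = -21900/(-11468) = -21900*(-1/11468) = 5475/2867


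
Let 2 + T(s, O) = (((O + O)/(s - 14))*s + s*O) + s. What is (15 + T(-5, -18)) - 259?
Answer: -3239/19 ≈ -170.47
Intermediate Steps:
T(s, O) = -2 + s + O*s + 2*O*s/(-14 + s) (T(s, O) = -2 + ((((O + O)/(s - 14))*s + s*O) + s) = -2 + ((((2*O)/(-14 + s))*s + O*s) + s) = -2 + (((2*O/(-14 + s))*s + O*s) + s) = -2 + ((2*O*s/(-14 + s) + O*s) + s) = -2 + ((O*s + 2*O*s/(-14 + s)) + s) = -2 + (s + O*s + 2*O*s/(-14 + s)) = -2 + s + O*s + 2*O*s/(-14 + s))
(15 + T(-5, -18)) - 259 = (15 + (28 + (-5)² - 16*(-5) - 18*(-5)² - 12*(-18)*(-5))/(-14 - 5)) - 259 = (15 + (28 + 25 + 80 - 18*25 - 1080)/(-19)) - 259 = (15 - (28 + 25 + 80 - 450 - 1080)/19) - 259 = (15 - 1/19*(-1397)) - 259 = (15 + 1397/19) - 259 = 1682/19 - 259 = -3239/19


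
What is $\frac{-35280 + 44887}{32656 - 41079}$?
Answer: $- \frac{9607}{8423} \approx -1.1406$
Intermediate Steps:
$\frac{-35280 + 44887}{32656 - 41079} = \frac{9607}{-8423} = 9607 \left(- \frac{1}{8423}\right) = - \frac{9607}{8423}$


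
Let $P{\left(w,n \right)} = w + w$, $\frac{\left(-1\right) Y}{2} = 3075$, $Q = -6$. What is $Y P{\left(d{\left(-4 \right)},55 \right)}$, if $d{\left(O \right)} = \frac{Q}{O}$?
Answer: $-18450$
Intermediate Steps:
$d{\left(O \right)} = - \frac{6}{O}$
$Y = -6150$ ($Y = \left(-2\right) 3075 = -6150$)
$P{\left(w,n \right)} = 2 w$
$Y P{\left(d{\left(-4 \right)},55 \right)} = - 6150 \cdot 2 \left(- \frac{6}{-4}\right) = - 6150 \cdot 2 \left(\left(-6\right) \left(- \frac{1}{4}\right)\right) = - 6150 \cdot 2 \cdot \frac{3}{2} = \left(-6150\right) 3 = -18450$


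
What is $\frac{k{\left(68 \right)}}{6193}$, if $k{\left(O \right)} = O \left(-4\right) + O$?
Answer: $- \frac{204}{6193} \approx -0.03294$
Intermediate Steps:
$k{\left(O \right)} = - 3 O$ ($k{\left(O \right)} = - 4 O + O = - 3 O$)
$\frac{k{\left(68 \right)}}{6193} = \frac{\left(-3\right) 68}{6193} = \left(-204\right) \frac{1}{6193} = - \frac{204}{6193}$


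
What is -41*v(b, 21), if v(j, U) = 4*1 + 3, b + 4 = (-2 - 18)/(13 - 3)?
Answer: -287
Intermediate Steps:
b = -6 (b = -4 + (-2 - 18)/(13 - 3) = -4 - 20/10 = -4 - 20*⅒ = -4 - 2 = -6)
v(j, U) = 7 (v(j, U) = 4 + 3 = 7)
-41*v(b, 21) = -41*7 = -287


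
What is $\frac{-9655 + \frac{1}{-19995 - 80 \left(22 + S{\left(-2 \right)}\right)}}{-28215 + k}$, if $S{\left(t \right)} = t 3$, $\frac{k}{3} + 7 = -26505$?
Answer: $\frac{68470042}{764134175} \approx 0.089605$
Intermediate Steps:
$k = -79536$ ($k = -21 + 3 \left(-26505\right) = -21 - 79515 = -79536$)
$S{\left(t \right)} = 3 t$
$\frac{-9655 + \frac{1}{-19995 - 80 \left(22 + S{\left(-2 \right)}\right)}}{-28215 + k} = \frac{-9655 + \frac{1}{-19995 - 80 \left(22 + 3 \left(-2\right)\right)}}{-28215 - 79536} = \frac{-9655 + \frac{1}{-19995 - 80 \left(22 - 6\right)}}{-107751} = \left(-9655 + \frac{1}{-19995 - 1280}\right) \left(- \frac{1}{107751}\right) = \left(-9655 + \frac{1}{-21275}\right) \left(- \frac{1}{107751}\right) = \left(-9655 - \frac{1}{21275}\right) \left(- \frac{1}{107751}\right) = \left(- \frac{205410126}{21275}\right) \left(- \frac{1}{107751}\right) = \frac{68470042}{764134175}$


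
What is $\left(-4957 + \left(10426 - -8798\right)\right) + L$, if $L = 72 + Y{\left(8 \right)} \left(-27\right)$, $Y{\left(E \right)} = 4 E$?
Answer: $13475$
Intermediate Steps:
$L = -792$ ($L = 72 + 4 \cdot 8 \left(-27\right) = 72 + 32 \left(-27\right) = 72 - 864 = -792$)
$\left(-4957 + \left(10426 - -8798\right)\right) + L = \left(-4957 + \left(10426 - -8798\right)\right) - 792 = \left(-4957 + \left(10426 + 8798\right)\right) - 792 = \left(-4957 + 19224\right) - 792 = 14267 - 792 = 13475$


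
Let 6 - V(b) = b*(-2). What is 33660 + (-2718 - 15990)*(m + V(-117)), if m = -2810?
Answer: 56868564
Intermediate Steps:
V(b) = 6 + 2*b (V(b) = 6 - b*(-2) = 6 - (-2)*b = 6 + 2*b)
33660 + (-2718 - 15990)*(m + V(-117)) = 33660 + (-2718 - 15990)*(-2810 + (6 + 2*(-117))) = 33660 - 18708*(-2810 + (6 - 234)) = 33660 - 18708*(-2810 - 228) = 33660 - 18708*(-3038) = 33660 + 56834904 = 56868564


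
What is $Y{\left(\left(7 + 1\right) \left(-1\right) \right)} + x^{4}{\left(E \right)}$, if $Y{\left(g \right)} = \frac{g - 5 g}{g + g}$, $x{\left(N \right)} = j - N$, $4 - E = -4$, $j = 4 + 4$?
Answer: $-2$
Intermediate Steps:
$j = 8$
$E = 8$ ($E = 4 - -4 = 4 + 4 = 8$)
$x{\left(N \right)} = 8 - N$
$Y{\left(g \right)} = -2$ ($Y{\left(g \right)} = \frac{\left(-4\right) g}{2 g} = - 4 g \frac{1}{2 g} = -2$)
$Y{\left(\left(7 + 1\right) \left(-1\right) \right)} + x^{4}{\left(E \right)} = -2 + \left(8 - 8\right)^{4} = -2 + 0^{4} = -2 + 0 = -2$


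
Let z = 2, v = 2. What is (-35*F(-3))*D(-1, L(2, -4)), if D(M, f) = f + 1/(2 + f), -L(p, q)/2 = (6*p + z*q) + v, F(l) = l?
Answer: -2541/2 ≈ -1270.5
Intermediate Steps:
L(p, q) = -4 - 12*p - 4*q (L(p, q) = -2*((6*p + 2*q) + 2) = -2*((2*q + 6*p) + 2) = -2*(2 + 2*q + 6*p) = -4 - 12*p - 4*q)
(-35*F(-3))*D(-1, L(2, -4)) = (-35*(-3))*((1 + (-4 - 12*2 - 4*(-4))**2 + 2*(-4 - 12*2 - 4*(-4)))/(2 + (-4 - 12*2 - 4*(-4)))) = 105*((1 + (-4 - 24 + 16)**2 + 2*(-4 - 24 + 16))/(2 + (-4 - 24 + 16))) = 105*((1 + (-12)**2 + 2*(-12))/(2 - 12)) = 105*((1 + 144 - 24)/(-10)) = 105*(-1/10*121) = 105*(-121/10) = -2541/2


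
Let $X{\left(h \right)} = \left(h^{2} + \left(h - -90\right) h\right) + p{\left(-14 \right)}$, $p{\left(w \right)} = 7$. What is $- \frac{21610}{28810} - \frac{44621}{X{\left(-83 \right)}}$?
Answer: $- \frac{142199816}{18193515} \approx -7.816$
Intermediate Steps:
$X{\left(h \right)} = 7 + h^{2} + h \left(90 + h\right)$ ($X{\left(h \right)} = \left(h^{2} + \left(h - -90\right) h\right) + 7 = \left(h^{2} + \left(h + 90\right) h\right) + 7 = \left(h^{2} + \left(90 + h\right) h\right) + 7 = \left(h^{2} + h \left(90 + h\right)\right) + 7 = 7 + h^{2} + h \left(90 + h\right)$)
$- \frac{21610}{28810} - \frac{44621}{X{\left(-83 \right)}} = - \frac{21610}{28810} - \frac{44621}{7 + 2 \left(-83\right)^{2} + 90 \left(-83\right)} = \left(-21610\right) \frac{1}{28810} - \frac{44621}{7 + 2 \cdot 6889 - 7470} = - \frac{2161}{2881} - \frac{44621}{7 + 13778 - 7470} = - \frac{2161}{2881} - \frac{44621}{6315} = - \frac{142199816}{18193515}$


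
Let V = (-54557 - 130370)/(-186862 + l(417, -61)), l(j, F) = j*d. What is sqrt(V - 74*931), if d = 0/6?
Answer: I*sqrt(2405565285060262)/186862 ≈ 262.47*I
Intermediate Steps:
d = 0 (d = 0*(1/6) = 0)
l(j, F) = 0 (l(j, F) = j*0 = 0)
V = 184927/186862 (V = (-54557 - 130370)/(-186862 + 0) = -184927/(-186862) = -184927*(-1/186862) = 184927/186862 ≈ 0.98965)
sqrt(V - 74*931) = sqrt(184927/186862 - 74*931) = sqrt(184927/186862 - 68894) = sqrt(-12873485701/186862) = I*sqrt(2405565285060262)/186862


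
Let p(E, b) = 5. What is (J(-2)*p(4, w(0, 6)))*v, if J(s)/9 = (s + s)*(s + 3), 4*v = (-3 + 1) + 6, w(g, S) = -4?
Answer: -180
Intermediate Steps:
v = 1 (v = ((-3 + 1) + 6)/4 = (-2 + 6)/4 = (1/4)*4 = 1)
J(s) = 18*s*(3 + s) (J(s) = 9*((s + s)*(s + 3)) = 9*((2*s)*(3 + s)) = 9*(2*s*(3 + s)) = 18*s*(3 + s))
(J(-2)*p(4, w(0, 6)))*v = ((18*(-2)*(3 - 2))*5)*1 = ((18*(-2)*1)*5)*1 = -36*5*1 = -180*1 = -180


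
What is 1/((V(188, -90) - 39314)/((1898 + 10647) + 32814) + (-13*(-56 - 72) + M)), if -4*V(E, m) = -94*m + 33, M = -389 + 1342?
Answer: 181436/474652263 ≈ 0.00038225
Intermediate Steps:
M = 953
V(E, m) = -33/4 + 47*m/2 (V(E, m) = -(-94*m + 33)/4 = -(33 - 94*m)/4 = -33/4 + 47*m/2)
1/((V(188, -90) - 39314)/((1898 + 10647) + 32814) + (-13*(-56 - 72) + M)) = 1/(((-33/4 + (47/2)*(-90)) - 39314)/((1898 + 10647) + 32814) + (-13*(-56 - 72) + 953)) = 1/(((-33/4 - 2115) - 39314)/(12545 + 32814) + (-13*(-128) + 953)) = 1/((-8493/4 - 39314)/45359 + (1664 + 953)) = 1/(-165749/4*1/45359 + 2617) = 1/(-165749/181436 + 2617) = 1/(474652263/181436) = 181436/474652263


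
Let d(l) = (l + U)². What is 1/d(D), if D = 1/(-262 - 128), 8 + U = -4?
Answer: 152100/21911761 ≈ 0.0069415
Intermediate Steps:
U = -12 (U = -8 - 4 = -12)
D = -1/390 (D = 1/(-390) = -1/390 ≈ -0.0025641)
d(l) = (-12 + l)² (d(l) = (l - 12)² = (-12 + l)²)
1/d(D) = 1/((-12 - 1/390)²) = 1/((-4681/390)²) = 1/(21911761/152100) = 152100/21911761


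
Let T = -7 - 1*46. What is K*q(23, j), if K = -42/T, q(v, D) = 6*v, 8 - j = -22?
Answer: 5796/53 ≈ 109.36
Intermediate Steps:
j = 30 (j = 8 - 1*(-22) = 8 + 22 = 30)
T = -53 (T = -7 - 46 = -53)
K = 42/53 (K = -42/(-53) = -42*(-1)/53 = -1*(-42/53) = 42/53 ≈ 0.79245)
K*q(23, j) = 42*(6*23)/53 = (42/53)*138 = 5796/53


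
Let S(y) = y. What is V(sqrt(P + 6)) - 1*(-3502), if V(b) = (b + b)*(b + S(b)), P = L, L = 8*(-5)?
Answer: 3366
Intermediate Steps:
L = -40
P = -40
V(b) = 4*b**2 (V(b) = (b + b)*(b + b) = (2*b)*(2*b) = 4*b**2)
V(sqrt(P + 6)) - 1*(-3502) = 4*(sqrt(-40 + 6))**2 - 1*(-3502) = 4*(sqrt(-34))**2 + 3502 = 4*(I*sqrt(34))**2 + 3502 = 4*(-34) + 3502 = -136 + 3502 = 3366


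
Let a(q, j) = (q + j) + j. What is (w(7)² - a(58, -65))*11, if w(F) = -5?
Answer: 1067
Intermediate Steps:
a(q, j) = q + 2*j (a(q, j) = (j + q) + j = q + 2*j)
(w(7)² - a(58, -65))*11 = ((-5)² - (58 + 2*(-65)))*11 = (25 - (58 - 130))*11 = (25 - 1*(-72))*11 = (25 + 72)*11 = 97*11 = 1067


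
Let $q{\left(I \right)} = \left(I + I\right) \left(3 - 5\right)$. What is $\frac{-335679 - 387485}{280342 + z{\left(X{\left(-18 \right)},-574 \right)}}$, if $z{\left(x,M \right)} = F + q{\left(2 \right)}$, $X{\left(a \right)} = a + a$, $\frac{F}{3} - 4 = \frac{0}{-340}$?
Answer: $- \frac{361582}{140173} \approx -2.5795$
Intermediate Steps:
$F = 12$ ($F = 12 + 3 \frac{0}{-340} = 12 + 3 \cdot 0 \left(- \frac{1}{340}\right) = 12 + 3 \cdot 0 = 12 + 0 = 12$)
$X{\left(a \right)} = 2 a$
$q{\left(I \right)} = - 4 I$ ($q{\left(I \right)} = 2 I \left(-2\right) = - 4 I$)
$z{\left(x,M \right)} = 4$ ($z{\left(x,M \right)} = 12 - 8 = 4$)
$\frac{-335679 - 387485}{280342 + z{\left(X{\left(-18 \right)},-574 \right)}} = \frac{-335679 - 387485}{280342 + 4} = - \frac{723164}{280346} = \left(-723164\right) \frac{1}{280346} = - \frac{361582}{140173}$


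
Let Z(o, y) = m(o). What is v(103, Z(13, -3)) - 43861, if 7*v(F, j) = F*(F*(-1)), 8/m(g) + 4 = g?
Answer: -317636/7 ≈ -45377.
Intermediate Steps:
m(g) = 8/(-4 + g)
Z(o, y) = 8/(-4 + o)
v(F, j) = -F²/7 (v(F, j) = (F*(F*(-1)))/7 = (F*(-F))/7 = (-F²)/7 = -F²/7)
v(103, Z(13, -3)) - 43861 = -⅐*103² - 43861 = -⅐*10609 - 43861 = -10609/7 - 43861 = -317636/7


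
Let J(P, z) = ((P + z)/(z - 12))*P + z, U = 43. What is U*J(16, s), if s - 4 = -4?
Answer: -2752/3 ≈ -917.33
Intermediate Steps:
s = 0 (s = 4 - 4 = 0)
J(P, z) = z + P*(P + z)/(-12 + z) (J(P, z) = ((P + z)/(-12 + z))*P + z = P*(P + z)/(-12 + z) + z = z + P*(P + z)/(-12 + z))
U*J(16, s) = 43*((16**2 + 0**2 - 12*0 + 16*0)/(-12 + 0)) = 43*((256 + 0 + 0 + 0)/(-12)) = 43*(-1/12*256) = 43*(-64/3) = -2752/3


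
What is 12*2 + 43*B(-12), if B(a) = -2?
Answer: -62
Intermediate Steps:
12*2 + 43*B(-12) = 12*2 + 43*(-2) = 24 - 86 = -62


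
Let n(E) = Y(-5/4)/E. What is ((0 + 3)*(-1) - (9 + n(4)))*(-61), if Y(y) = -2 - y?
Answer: 11529/16 ≈ 720.56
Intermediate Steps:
n(E) = -3/(4*E) (n(E) = (-2 - (-5)/4)/E = (-2 - 1*(-5/4))/E = (-2 + 5/4)/E = -3/(4*E))
((0 + 3)*(-1) - (9 + n(4)))*(-61) = ((0 + 3)*(-1) - (9 - ¾/4))*(-61) = (3*(-1) - (9 - ¾*¼))*(-61) = (-3 - (9 - 3/16))*(-61) = (-3 - 1*141/16)*(-61) = (-3 - 141/16)*(-61) = -189/16*(-61) = 11529/16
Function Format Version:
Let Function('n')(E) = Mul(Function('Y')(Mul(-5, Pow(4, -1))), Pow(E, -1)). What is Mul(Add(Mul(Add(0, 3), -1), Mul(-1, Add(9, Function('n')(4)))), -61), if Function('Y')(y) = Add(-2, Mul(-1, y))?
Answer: Rational(11529, 16) ≈ 720.56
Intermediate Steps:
Function('n')(E) = Mul(Rational(-3, 4), Pow(E, -1)) (Function('n')(E) = Mul(Add(-2, Mul(-1, Mul(-5, Pow(4, -1)))), Pow(E, -1)) = Mul(Add(-2, Mul(-1, Mul(-5, Rational(1, 4)))), Pow(E, -1)) = Mul(Add(-2, Mul(-1, Rational(-5, 4))), Pow(E, -1)) = Mul(Add(-2, Rational(5, 4)), Pow(E, -1)) = Mul(Rational(-3, 4), Pow(E, -1)))
Mul(Add(Mul(Add(0, 3), -1), Mul(-1, Add(9, Function('n')(4)))), -61) = Mul(Add(Mul(Add(0, 3), -1), Mul(-1, Add(9, Mul(Rational(-3, 4), Pow(4, -1))))), -61) = Mul(Add(Mul(3, -1), Mul(-1, Add(9, Mul(Rational(-3, 4), Rational(1, 4))))), -61) = Mul(Add(-3, Mul(-1, Add(9, Rational(-3, 16)))), -61) = Mul(Add(-3, Mul(-1, Rational(141, 16))), -61) = Mul(Add(-3, Rational(-141, 16)), -61) = Mul(Rational(-189, 16), -61) = Rational(11529, 16)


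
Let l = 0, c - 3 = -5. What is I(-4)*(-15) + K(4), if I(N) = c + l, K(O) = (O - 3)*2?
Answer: 32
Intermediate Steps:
c = -2 (c = 3 - 5 = -2)
K(O) = -6 + 2*O (K(O) = (-3 + O)*2 = -6 + 2*O)
I(N) = -2 (I(N) = -2 + 0 = -2)
I(-4)*(-15) + K(4) = -2*(-15) + (-6 + 2*4) = 30 + (-6 + 8) = 30 + 2 = 32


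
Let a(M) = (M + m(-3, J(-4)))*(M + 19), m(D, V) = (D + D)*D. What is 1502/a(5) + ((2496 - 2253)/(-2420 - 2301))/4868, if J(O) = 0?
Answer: 1078705360/396436533 ≈ 2.7210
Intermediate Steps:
m(D, V) = 2*D² (m(D, V) = (2*D)*D = 2*D²)
a(M) = (18 + M)*(19 + M) (a(M) = (M + 2*(-3)²)*(M + 19) = (M + 2*9)*(19 + M) = (M + 18)*(19 + M) = (18 + M)*(19 + M))
1502/a(5) + ((2496 - 2253)/(-2420 - 2301))/4868 = 1502/(342 + 5² + 37*5) + ((2496 - 2253)/(-2420 - 2301))/4868 = 1502/(342 + 25 + 185) + (243/(-4721))*(1/4868) = 1502/552 + (243*(-1/4721))*(1/4868) = 1502*(1/552) - 243/4721*1/4868 = 751/276 - 243/22981828 = 1078705360/396436533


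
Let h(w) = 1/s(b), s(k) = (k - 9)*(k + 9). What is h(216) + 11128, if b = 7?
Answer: 356095/32 ≈ 11128.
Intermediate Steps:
s(k) = (-9 + k)*(9 + k)
h(w) = -1/32 (h(w) = 1/(-81 + 7²) = 1/(-81 + 49) = 1/(-32) = -1/32)
h(216) + 11128 = -1/32 + 11128 = 356095/32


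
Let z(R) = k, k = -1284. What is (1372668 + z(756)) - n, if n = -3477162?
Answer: 4848546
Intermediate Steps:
z(R) = -1284
(1372668 + z(756)) - n = (1372668 - 1284) - 1*(-3477162) = 1371384 + 3477162 = 4848546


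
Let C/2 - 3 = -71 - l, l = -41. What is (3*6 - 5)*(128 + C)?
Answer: 962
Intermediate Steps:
C = -54 (C = 6 + 2*(-71 - 1*(-41)) = 6 + 2*(-71 + 41) = 6 + 2*(-30) = 6 - 60 = -54)
(3*6 - 5)*(128 + C) = (3*6 - 5)*(128 - 54) = (18 - 5)*74 = 13*74 = 962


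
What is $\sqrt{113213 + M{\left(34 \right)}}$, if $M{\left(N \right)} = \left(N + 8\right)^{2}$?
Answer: $\sqrt{114977} \approx 339.08$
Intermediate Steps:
$M{\left(N \right)} = \left(8 + N\right)^{2}$
$\sqrt{113213 + M{\left(34 \right)}} = \sqrt{113213 + \left(8 + 34\right)^{2}} = \sqrt{113213 + 42^{2}} = \sqrt{113213 + 1764} = \sqrt{114977}$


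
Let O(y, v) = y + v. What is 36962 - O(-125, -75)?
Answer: 37162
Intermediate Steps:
O(y, v) = v + y
36962 - O(-125, -75) = 36962 - (-75 - 125) = 36962 - 1*(-200) = 36962 + 200 = 37162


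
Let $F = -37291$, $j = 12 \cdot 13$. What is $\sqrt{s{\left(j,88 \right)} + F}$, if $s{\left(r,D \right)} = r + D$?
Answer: $i \sqrt{37047} \approx 192.48 i$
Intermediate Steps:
$j = 156$
$s{\left(r,D \right)} = D + r$
$\sqrt{s{\left(j,88 \right)} + F} = \sqrt{\left(88 + 156\right) - 37291} = \sqrt{244 - 37291} = \sqrt{-37047} = i \sqrt{37047}$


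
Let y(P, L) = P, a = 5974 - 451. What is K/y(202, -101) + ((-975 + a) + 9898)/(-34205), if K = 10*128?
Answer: 20432154/3454705 ≈ 5.9143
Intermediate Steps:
a = 5523
K = 1280
K/y(202, -101) + ((-975 + a) + 9898)/(-34205) = 1280/202 + ((-975 + 5523) + 9898)/(-34205) = 1280*(1/202) + (4548 + 9898)*(-1/34205) = 640/101 + 14446*(-1/34205) = 640/101 - 14446/34205 = 20432154/3454705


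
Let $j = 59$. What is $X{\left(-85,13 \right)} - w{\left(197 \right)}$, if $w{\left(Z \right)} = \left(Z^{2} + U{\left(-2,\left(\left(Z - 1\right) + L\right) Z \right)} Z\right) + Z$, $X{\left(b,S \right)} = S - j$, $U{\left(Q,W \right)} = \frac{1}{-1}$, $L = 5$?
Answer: $-38855$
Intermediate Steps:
$U{\left(Q,W \right)} = -1$
$X{\left(b,S \right)} = -59 + S$ ($X{\left(b,S \right)} = S - 59 = -59 + S$)
$w{\left(Z \right)} = Z^{2}$ ($w{\left(Z \right)} = \left(Z^{2} - Z\right) + Z = Z^{2}$)
$X{\left(-85,13 \right)} - w{\left(197 \right)} = \left(-59 + 13\right) - 197^{2} = -46 - 38809 = -38855$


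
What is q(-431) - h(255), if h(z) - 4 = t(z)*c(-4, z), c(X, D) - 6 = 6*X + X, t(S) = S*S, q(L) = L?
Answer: 1430115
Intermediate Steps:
t(S) = S²
c(X, D) = 6 + 7*X (c(X, D) = 6 + (6*X + X) = 6 + 7*X)
h(z) = 4 - 22*z² (h(z) = 4 + z²*(6 + 7*(-4)) = 4 + z²*(6 - 28) = 4 + z²*(-22) = 4 - 22*z²)
q(-431) - h(255) = -431 - (4 - 22*255²) = -431 - (4 - 22*65025) = -431 - (4 - 1430550) = -431 - 1*(-1430546) = -431 + 1430546 = 1430115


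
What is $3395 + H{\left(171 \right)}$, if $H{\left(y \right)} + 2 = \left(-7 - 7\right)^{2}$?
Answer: $3589$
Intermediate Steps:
$H{\left(y \right)} = 194$ ($H{\left(y \right)} = -2 + \left(-7 - 7\right)^{2} = -2 + \left(-14\right)^{2} = -2 + 196 = 194$)
$3395 + H{\left(171 \right)} = 3395 + 194 = 3589$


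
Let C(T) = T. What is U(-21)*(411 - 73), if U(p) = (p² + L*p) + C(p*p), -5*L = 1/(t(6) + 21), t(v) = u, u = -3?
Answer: 4472923/15 ≈ 2.9820e+5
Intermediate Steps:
t(v) = -3
L = -1/90 (L = -1/(5*(-3 + 21)) = -⅕/18 = -⅕*1/18 = -1/90 ≈ -0.011111)
U(p) = 2*p² - p/90 (U(p) = (p² - p/90) + p*p = (p² - p/90) + p² = 2*p² - p/90)
U(-21)*(411 - 73) = ((1/90)*(-21)*(-1 + 180*(-21)))*(411 - 73) = ((1/90)*(-21)*(-1 - 3780))*338 = ((1/90)*(-21)*(-3781))*338 = (26467/30)*338 = 4472923/15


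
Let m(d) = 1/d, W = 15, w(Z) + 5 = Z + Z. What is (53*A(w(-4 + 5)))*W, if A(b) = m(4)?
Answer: 795/4 ≈ 198.75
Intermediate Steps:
w(Z) = -5 + 2*Z (w(Z) = -5 + (Z + Z) = -5 + 2*Z)
A(b) = 1/4
(53*A(w(-4 + 5)))*W = (53*(1/4))*15 = (53/4)*15 = 795/4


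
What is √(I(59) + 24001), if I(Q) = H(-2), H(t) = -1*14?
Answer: 17*√83 ≈ 154.88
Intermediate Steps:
H(t) = -14
I(Q) = -14
√(I(59) + 24001) = √(-14 + 24001) = √23987 = 17*√83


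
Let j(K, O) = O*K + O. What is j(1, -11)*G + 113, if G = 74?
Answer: -1515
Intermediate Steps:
j(K, O) = O + K*O (j(K, O) = K*O + O = O + K*O)
j(1, -11)*G + 113 = -11*(1 + 1)*74 + 113 = -11*2*74 + 113 = -22*74 + 113 = -1628 + 113 = -1515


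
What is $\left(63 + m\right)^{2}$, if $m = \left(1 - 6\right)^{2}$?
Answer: $7744$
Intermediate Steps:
$m = 25$ ($m = \left(-5\right)^{2} = 25$)
$\left(63 + m\right)^{2} = \left(63 + 25\right)^{2} = 88^{2} = 7744$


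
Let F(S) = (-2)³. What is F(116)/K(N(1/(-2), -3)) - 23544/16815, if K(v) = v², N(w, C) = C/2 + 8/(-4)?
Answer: -563912/274645 ≈ -2.0532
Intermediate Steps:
F(S) = -8
N(w, C) = -2 + C/2 (N(w, C) = C*(½) + 8*(-¼) = C/2 - 2 = -2 + C/2)
F(116)/K(N(1/(-2), -3)) - 23544/16815 = -8/(-2 + (½)*(-3))² - 23544/16815 = -8/(-2 - 3/2)² - 23544*1/16815 = -8/((-7/2)²) - 7848/5605 = -8/49/4 - 7848/5605 = -8*4/49 - 7848/5605 = -32/49 - 7848/5605 = -563912/274645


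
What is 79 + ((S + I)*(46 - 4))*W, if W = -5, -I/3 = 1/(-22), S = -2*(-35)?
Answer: -161146/11 ≈ -14650.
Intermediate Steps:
S = 70
I = 3/22 (I = -3/(-22) = -3*(-1/22) = 3/22 ≈ 0.13636)
79 + ((S + I)*(46 - 4))*W = 79 + ((70 + 3/22)*(46 - 4))*(-5) = 79 + ((1543/22)*42)*(-5) = 79 + (32403/11)*(-5) = 79 - 162015/11 = -161146/11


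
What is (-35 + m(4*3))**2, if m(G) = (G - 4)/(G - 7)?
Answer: 27889/25 ≈ 1115.6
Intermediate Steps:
m(G) = (-4 + G)/(-7 + G)
(-35 + m(4*3))**2 = (-35 + (-4 + 4*3)/(-7 + 4*3))**2 = (-35 + (-4 + 12)/(-7 + 12))**2 = (-35 + 8/5)**2 = (-167/5)**2 = 27889/25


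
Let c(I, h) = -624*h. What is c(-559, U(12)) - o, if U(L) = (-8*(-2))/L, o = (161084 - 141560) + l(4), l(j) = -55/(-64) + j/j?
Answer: -1302903/64 ≈ -20358.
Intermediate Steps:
l(j) = 119/64 (l(j) = -55*(-1/64) + 1 = 55/64 + 1 = 119/64)
o = 1249655/64 (o = (161084 - 141560) + 119/64 = 19524 + 119/64 = 1249655/64 ≈ 19526.)
U(L) = 16/L
c(-559, U(12)) - o = -9984/12 - 1*1249655/64 = -9984/12 - 1249655/64 = -624*4/3 - 1249655/64 = -832 - 1249655/64 = -1302903/64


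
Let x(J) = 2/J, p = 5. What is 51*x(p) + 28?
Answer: 242/5 ≈ 48.400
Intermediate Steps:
51*x(p) + 28 = 51*(2/5) + 28 = 102/5 + 28 = 242/5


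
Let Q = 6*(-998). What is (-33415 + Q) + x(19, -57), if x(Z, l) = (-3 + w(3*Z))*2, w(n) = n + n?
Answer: -39181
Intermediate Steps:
w(n) = 2*n
Q = -5988
x(Z, l) = -6 + 12*Z (x(Z, l) = (-3 + 2*(3*Z))*2 = (-3 + 6*Z)*2 = -6 + 12*Z)
(-33415 + Q) + x(19, -57) = (-33415 - 5988) + (-6 + 12*19) = -39403 + (-6 + 228) = -39403 + 222 = -39181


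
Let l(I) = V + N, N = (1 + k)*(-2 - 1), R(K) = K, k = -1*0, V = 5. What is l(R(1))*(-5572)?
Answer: -11144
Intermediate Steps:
k = 0
N = -3 (N = (1 + 0)*(-2 - 1) = 1*(-3) = -3)
l(I) = 2 (l(I) = 5 - 3 = 2)
l(R(1))*(-5572) = 2*(-5572) = -11144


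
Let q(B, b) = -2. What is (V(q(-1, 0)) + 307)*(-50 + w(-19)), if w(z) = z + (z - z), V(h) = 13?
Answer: -22080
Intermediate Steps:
w(z) = z (w(z) = z + 0 = z)
(V(q(-1, 0)) + 307)*(-50 + w(-19)) = (13 + 307)*(-50 - 19) = 320*(-69) = -22080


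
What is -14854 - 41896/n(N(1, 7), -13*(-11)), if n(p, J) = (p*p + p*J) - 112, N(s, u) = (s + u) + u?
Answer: -16791114/1129 ≈ -14873.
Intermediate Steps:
N(s, u) = s + 2*u
n(p, J) = -112 + p**2 + J*p (n(p, J) = (p**2 + J*p) - 112 = -112 + p**2 + J*p)
-14854 - 41896/n(N(1, 7), -13*(-11)) = -14854 - 41896/(-112 + (1 + 2*7)**2 + (-13*(-11))*(1 + 2*7)) = -14854 - 41896/(-112 + (1 + 14)**2 + 143*(1 + 14)) = -14854 - 41896/(-112 + 15**2 + 143*15) = -14854 - 41896/(-112 + 225 + 2145) = -14854 - 41896/2258 = -14854 - 41896*1/2258 = -14854 - 20948/1129 = -16791114/1129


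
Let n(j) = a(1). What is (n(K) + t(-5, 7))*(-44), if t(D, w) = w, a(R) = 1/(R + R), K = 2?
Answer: -330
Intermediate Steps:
a(R) = 1/(2*R)
n(j) = ½ (n(j) = (½)/1 = (½)*1 = ½)
(n(K) + t(-5, 7))*(-44) = (½ + 7)*(-44) = (15/2)*(-44) = -330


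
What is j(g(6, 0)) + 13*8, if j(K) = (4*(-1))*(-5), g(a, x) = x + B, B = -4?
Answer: 124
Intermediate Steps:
g(a, x) = -4 + x (g(a, x) = x - 4 = -4 + x)
j(K) = 20 (j(K) = -4*(-5) = 20)
j(g(6, 0)) + 13*8 = 20 + 13*8 = 20 + 104 = 124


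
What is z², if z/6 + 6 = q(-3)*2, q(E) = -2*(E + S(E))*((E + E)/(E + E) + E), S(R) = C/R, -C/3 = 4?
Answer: 144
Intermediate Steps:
C = -12 (C = -3*4 = -12)
S(R) = -12/R
q(E) = -2*(1 + E)*(E - 12/E) (q(E) = -2*(E - 12/E)*((E + E)/(E + E) + E) = -2*(E - 12/E)*((2*E)/((2*E)) + E) = -2*(E - 12/E)*((2*E)*(1/(2*E)) + E) = -2*(E - 12/E)*(1 + E) = -2*(1 + E)*(E - 12/E))
z = 12 (z = -36 + 6*((2*(12 - 3*(12 - 1*(-3) - 1*(-3)²))/(-3))*2) = -36 + 6*((2*(-⅓)*(12 - 3*(12 + 3 - 1*9)))*2) = -36 + 6*((2*(-⅓)*(12 - 3*(12 + 3 - 9)))*2) = -36 + 6*((2*(-⅓)*(12 - 3*6))*2) = -36 + 6*((2*(-⅓)*(12 - 18))*2) = -36 + 6*((2*(-⅓)*(-6))*2) = -36 + 6*(4*2) = -36 + 6*8 = -36 + 48 = 12)
z² = 12² = 144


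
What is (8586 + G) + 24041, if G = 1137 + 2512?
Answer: 36276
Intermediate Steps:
G = 3649
(8586 + G) + 24041 = (8586 + 3649) + 24041 = 12235 + 24041 = 36276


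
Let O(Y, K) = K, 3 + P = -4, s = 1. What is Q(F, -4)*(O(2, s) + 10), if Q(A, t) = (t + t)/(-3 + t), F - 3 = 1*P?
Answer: 88/7 ≈ 12.571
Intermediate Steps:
P = -7 (P = -3 - 4 = -7)
F = -4 (F = 3 + 1*(-7) = 3 - 7 = -4)
Q(A, t) = 2*t/(-3 + t) (Q(A, t) = (2*t)/(-3 + t) = 2*t/(-3 + t))
Q(F, -4)*(O(2, s) + 10) = (2*(-4)/(-3 - 4))*(1 + 10) = (2*(-4)/(-7))*11 = (2*(-4)*(-⅐))*11 = (8/7)*11 = 88/7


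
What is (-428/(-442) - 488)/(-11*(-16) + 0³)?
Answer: -53817/19448 ≈ -2.7672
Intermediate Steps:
(-428/(-442) - 488)/(-11*(-16) + 0³) = (-428*(-1/442) - 488)/(176 + 0) = (214/221 - 488)/176 = -107634/221*1/176 = -53817/19448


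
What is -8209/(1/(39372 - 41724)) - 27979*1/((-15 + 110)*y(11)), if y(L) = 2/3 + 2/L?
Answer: 7336743939/380 ≈ 1.9307e+7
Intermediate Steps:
y(L) = ⅔ + 2/L (y(L) = 2*(⅓) + 2/L = ⅔ + 2/L)
-8209/(1/(39372 - 41724)) - 27979*1/((-15 + 110)*y(11)) = -8209/(1/(39372 - 41724)) - 27979*1/((-15 + 110)*(⅔ + 2/11)) = -8209/(1/(-2352)) - 27979*1/(95*(⅔ + 2*(1/11))) = -8209/(-1/2352) - 27979*1/(95*(⅔ + 2/11)) = -8209*(-2352) - 27979/(95*(28/33)) = 19307568 - 27979/2660/33 = 19307568 - 27979*33/2660 = 19307568 - 131901/380 = 7336743939/380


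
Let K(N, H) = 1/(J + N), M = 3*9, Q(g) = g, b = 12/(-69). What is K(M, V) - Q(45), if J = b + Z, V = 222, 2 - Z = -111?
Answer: -144697/3216 ≈ -44.993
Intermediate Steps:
Z = 113 (Z = 2 - 1*(-111) = 2 + 111 = 113)
b = -4/23 (b = 12*(-1/69) = -4/23 ≈ -0.17391)
M = 27
J = 2595/23 (J = -4/23 + 113 = 2595/23 ≈ 112.83)
K(N, H) = 1/(2595/23 + N)
K(M, V) - Q(45) = 23/(2595 + 23*27) - 1*45 = 23/(2595 + 621) - 45 = 23/3216 - 45 = -144697/3216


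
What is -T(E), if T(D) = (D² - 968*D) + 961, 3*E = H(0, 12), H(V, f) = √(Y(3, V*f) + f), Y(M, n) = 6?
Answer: -963 + 968*√2 ≈ 405.96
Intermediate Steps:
H(V, f) = √(6 + f)
E = √2 (E = √(6 + 12)/3 = √18/3 = (3*√2)/3 = √2 ≈ 1.4142)
T(D) = 961 + D² - 968*D
-T(E) = -(961 + (√2)² - 968*√2) = -(961 + 2 - 968*√2) = -(963 - 968*√2) = -963 + 968*√2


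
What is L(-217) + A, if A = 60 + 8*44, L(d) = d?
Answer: 195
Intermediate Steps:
A = 412 (A = 60 + 352 = 412)
L(-217) + A = -217 + 412 = 195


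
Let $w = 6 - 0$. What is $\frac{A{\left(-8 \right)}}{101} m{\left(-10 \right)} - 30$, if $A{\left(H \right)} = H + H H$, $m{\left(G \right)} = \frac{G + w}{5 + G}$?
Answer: $- \frac{14926}{505} \approx -29.556$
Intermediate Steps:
$w = 6$ ($w = 6 + 0 = 6$)
$m{\left(G \right)} = \frac{6 + G}{5 + G}$ ($m{\left(G \right)} = \frac{G + 6}{5 + G} = \frac{6 + G}{5 + G}$)
$A{\left(H \right)} = H + H^{2}$
$\frac{A{\left(-8 \right)}}{101} m{\left(-10 \right)} - 30 = \frac{\left(-8\right) \left(1 - 8\right)}{101} \frac{6 - 10}{5 - 10} - 30 = \left(-8\right) \left(-7\right) \frac{1}{101} \frac{1}{-5} \left(-4\right) - 30 = 56 \cdot \frac{1}{101} \left(\left(- \frac{1}{5}\right) \left(-4\right)\right) - 30 = \frac{56}{101} \cdot \frac{4}{5} - 30 = \frac{224}{505} - 30 = - \frac{14926}{505}$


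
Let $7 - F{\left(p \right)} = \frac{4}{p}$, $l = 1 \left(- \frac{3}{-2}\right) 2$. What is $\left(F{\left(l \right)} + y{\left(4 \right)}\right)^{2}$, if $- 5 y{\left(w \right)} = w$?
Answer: $\frac{5329}{225} \approx 23.684$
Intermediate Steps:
$y{\left(w \right)} = - \frac{w}{5}$
$l = 3$ ($l = 1 \left(\left(-3\right) \left(- \frac{1}{2}\right)\right) 2 = 1 \cdot \frac{3}{2} \cdot 2 = \frac{3}{2} \cdot 2 = 3$)
$F{\left(p \right)} = 7 - \frac{4}{p}$
$\left(F{\left(l \right)} + y{\left(4 \right)}\right)^{2} = \left(\left(7 - \frac{4}{3}\right) - \frac{4}{5}\right)^{2} = \left(\frac{17}{3} - \frac{4}{5}\right)^{2} = \left(\frac{73}{15}\right)^{2} = \frac{5329}{225}$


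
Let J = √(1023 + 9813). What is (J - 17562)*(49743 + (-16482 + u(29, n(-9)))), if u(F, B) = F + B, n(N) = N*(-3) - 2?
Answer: -585078030 + 199890*√301 ≈ -5.8161e+8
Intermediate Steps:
J = 6*√301 (J = √10836 = 6*√301 ≈ 104.10)
n(N) = -2 - 3*N (n(N) = -3*N - 2 = -2 - 3*N)
u(F, B) = B + F
(J - 17562)*(49743 + (-16482 + u(29, n(-9)))) = (6*√301 - 17562)*(49743 + (-16482 + ((-2 - 3*(-9)) + 29))) = (-17562 + 6*√301)*(49743 + (-16482 + ((-2 + 27) + 29))) = (-17562 + 6*√301)*(49743 + (-16482 + (25 + 29))) = (-17562 + 6*√301)*(49743 + (-16482 + 54)) = (-17562 + 6*√301)*(49743 - 16428) = (-17562 + 6*√301)*33315 = -585078030 + 199890*√301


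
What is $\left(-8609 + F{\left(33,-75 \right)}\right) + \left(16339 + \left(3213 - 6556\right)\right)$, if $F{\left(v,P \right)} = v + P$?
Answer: $4345$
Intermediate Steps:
$F{\left(v,P \right)} = P + v$
$\left(-8609 + F{\left(33,-75 \right)}\right) + \left(16339 + \left(3213 - 6556\right)\right) = \left(-8609 + \left(-75 + 33\right)\right) + \left(16339 + \left(3213 - 6556\right)\right) = \left(-8609 - 42\right) + \left(16339 + \left(3213 - 6556\right)\right) = -8651 + \left(16339 - 3343\right) = -8651 + 12996 = 4345$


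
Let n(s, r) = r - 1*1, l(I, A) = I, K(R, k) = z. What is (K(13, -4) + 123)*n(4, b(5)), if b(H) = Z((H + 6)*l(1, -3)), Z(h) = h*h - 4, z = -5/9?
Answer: 127832/9 ≈ 14204.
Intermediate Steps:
z = -5/9 (z = -5*1/9 = -5/9 ≈ -0.55556)
K(R, k) = -5/9
Z(h) = -4 + h**2 (Z(h) = h**2 - 4 = -4 + h**2)
b(H) = -4 + (6 + H)**2 (b(H) = -4 + ((H + 6)*1)**2 = -4 + ((6 + H)*1)**2 = -4 + (6 + H)**2)
n(s, r) = -1 + r (n(s, r) = r - 1 = -1 + r)
(K(13, -4) + 123)*n(4, b(5)) = (-5/9 + 123)*(-1 + (-4 + (6 + 5)**2)) = 1102*(-1 + (-4 + 11**2))/9 = 1102*(-1 + (-4 + 121))/9 = 1102*(-1 + 117)/9 = (1102/9)*116 = 127832/9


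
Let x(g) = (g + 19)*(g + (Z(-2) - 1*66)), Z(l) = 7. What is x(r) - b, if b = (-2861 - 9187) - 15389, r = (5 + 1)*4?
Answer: 25932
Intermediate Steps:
r = 24 (r = 6*4 = 24)
x(g) = (-59 + g)*(19 + g) (x(g) = (g + 19)*(g + (7 - 1*66)) = (19 + g)*(g + (7 - 66)) = (19 + g)*(g - 59) = (19 + g)*(-59 + g) = (-59 + g)*(19 + g))
b = -27437 (b = -12048 - 15389 = -27437)
x(r) - b = (-1121 + 24² - 40*24) - 1*(-27437) = (-1121 + 576 - 960) + 27437 = -1505 + 27437 = 25932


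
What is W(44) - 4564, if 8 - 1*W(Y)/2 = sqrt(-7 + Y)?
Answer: -4548 - 2*sqrt(37) ≈ -4560.2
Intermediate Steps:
W(Y) = 16 - 2*sqrt(-7 + Y)
W(44) - 4564 = (16 - 2*sqrt(-7 + 44)) - 4564 = (16 - 2*sqrt(37)) - 4564 = -4548 - 2*sqrt(37)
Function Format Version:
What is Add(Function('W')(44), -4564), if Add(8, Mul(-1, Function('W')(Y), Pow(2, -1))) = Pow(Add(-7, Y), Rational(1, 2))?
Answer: Add(-4548, Mul(-2, Pow(37, Rational(1, 2)))) ≈ -4560.2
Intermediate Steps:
Function('W')(Y) = Add(16, Mul(-2, Pow(Add(-7, Y), Rational(1, 2))))
Add(Function('W')(44), -4564) = Add(Add(16, Mul(-2, Pow(Add(-7, 44), Rational(1, 2)))), -4564) = Add(Add(16, Mul(-2, Pow(37, Rational(1, 2)))), -4564) = Add(-4548, Mul(-2, Pow(37, Rational(1, 2))))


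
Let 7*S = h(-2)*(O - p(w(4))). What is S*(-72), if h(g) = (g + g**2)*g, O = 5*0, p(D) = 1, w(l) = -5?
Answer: -288/7 ≈ -41.143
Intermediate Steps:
O = 0
h(g) = g*(g + g**2)
S = 4/7 (S = (((-2)**2*(1 - 2))*(0 - 1*1))/7 = ((4*(-1))*(0 - 1))/7 = (-4*(-1))/7 = (1/7)*4 = 4/7 ≈ 0.57143)
S*(-72) = (4/7)*(-72) = -288/7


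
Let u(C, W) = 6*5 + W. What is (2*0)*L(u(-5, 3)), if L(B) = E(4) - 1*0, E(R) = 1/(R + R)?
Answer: 0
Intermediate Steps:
E(R) = 1/(2*R)
u(C, W) = 30 + W
L(B) = ⅛ (L(B) = (½)/4 - 1*0 = (½)*(¼) + 0 = ⅛ + 0 = ⅛)
(2*0)*L(u(-5, 3)) = (2*0)*(⅛) = 0*(⅛) = 0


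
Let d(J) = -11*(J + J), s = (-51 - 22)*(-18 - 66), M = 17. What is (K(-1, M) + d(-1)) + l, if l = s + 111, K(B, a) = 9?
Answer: 6274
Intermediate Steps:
s = 6132 (s = -73*(-84) = 6132)
d(J) = -22*J
l = 6243 (l = 6132 + 111 = 6243)
(K(-1, M) + d(-1)) + l = (9 - 22*(-1)) + 6243 = (9 + 22) + 6243 = 31 + 6243 = 6274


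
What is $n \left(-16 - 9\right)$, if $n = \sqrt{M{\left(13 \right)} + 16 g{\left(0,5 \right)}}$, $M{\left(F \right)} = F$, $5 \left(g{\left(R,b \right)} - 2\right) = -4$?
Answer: $- 5 \sqrt{805} \approx -141.86$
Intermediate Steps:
$g{\left(R,b \right)} = \frac{6}{5}$ ($g{\left(R,b \right)} = 2 + \frac{1}{5} \left(-4\right) = 2 - \frac{4}{5} = \frac{6}{5}$)
$n = \frac{\sqrt{805}}{5}$ ($n = \sqrt{13 + 16 \cdot \frac{6}{5}} = \sqrt{13 + \frac{96}{5}} = \sqrt{\frac{161}{5}} = \frac{\sqrt{805}}{5} \approx 5.6745$)
$n \left(-16 - 9\right) = \frac{\sqrt{805}}{5} \left(-16 - 9\right) = \frac{\sqrt{805}}{5} \left(-25\right) = - 5 \sqrt{805}$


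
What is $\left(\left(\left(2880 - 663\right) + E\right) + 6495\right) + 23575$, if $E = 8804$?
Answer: $41091$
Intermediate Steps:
$\left(\left(\left(2880 - 663\right) + E\right) + 6495\right) + 23575 = \left(\left(\left(2880 - 663\right) + 8804\right) + 6495\right) + 23575 = \left(\left(2217 + 8804\right) + 6495\right) + 23575 = \left(11021 + 6495\right) + 23575 = 17516 + 23575 = 41091$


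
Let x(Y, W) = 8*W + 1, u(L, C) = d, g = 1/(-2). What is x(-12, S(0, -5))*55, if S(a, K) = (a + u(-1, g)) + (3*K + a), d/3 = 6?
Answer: 1375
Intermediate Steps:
d = 18 (d = 3*6 = 18)
g = -½ ≈ -0.50000
u(L, C) = 18
S(a, K) = 18 + 2*a + 3*K (S(a, K) = (a + 18) + (3*K + a) = (18 + a) + (a + 3*K) = 18 + 2*a + 3*K)
x(Y, W) = 1 + 8*W
x(-12, S(0, -5))*55 = (1 + 8*(18 + 2*0 + 3*(-5)))*55 = (1 + 8*(18 + 0 - 15))*55 = (1 + 8*3)*55 = (1 + 24)*55 = 25*55 = 1375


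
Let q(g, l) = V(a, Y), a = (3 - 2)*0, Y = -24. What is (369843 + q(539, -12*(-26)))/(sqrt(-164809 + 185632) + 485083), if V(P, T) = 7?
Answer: 89703973775/117652748033 - 184925*sqrt(20823)/117652748033 ≈ 0.76222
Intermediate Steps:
a = 0 (a = 1*0 = 0)
q(g, l) = 7
(369843 + q(539, -12*(-26)))/(sqrt(-164809 + 185632) + 485083) = (369843 + 7)/(sqrt(-164809 + 185632) + 485083) = 369850/(sqrt(20823) + 485083) = 369850/(485083 + sqrt(20823))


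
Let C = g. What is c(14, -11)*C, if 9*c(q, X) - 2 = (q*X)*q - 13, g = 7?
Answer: -15169/9 ≈ -1685.4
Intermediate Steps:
C = 7
c(q, X) = -11/9 + X*q²/9 (c(q, X) = 2/9 + ((q*X)*q - 13)/9 = 2/9 + ((X*q)*q - 13)/9 = 2/9 + (X*q² - 13)/9 = 2/9 + (-13 + X*q²)/9 = 2/9 + (-13/9 + X*q²/9) = -11/9 + X*q²/9)
c(14, -11)*C = (-11/9 + (⅑)*(-11)*14²)*7 = (-11/9 + (⅑)*(-11)*196)*7 = (-11/9 - 2156/9)*7 = -2167/9*7 = -15169/9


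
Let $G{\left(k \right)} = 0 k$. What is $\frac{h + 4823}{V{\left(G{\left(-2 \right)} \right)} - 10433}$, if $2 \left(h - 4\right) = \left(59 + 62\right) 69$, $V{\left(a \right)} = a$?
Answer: $- \frac{18003}{20866} \approx -0.86279$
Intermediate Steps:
$G{\left(k \right)} = 0$
$h = \frac{8357}{2}$ ($h = 4 + \frac{\left(59 + 62\right) 69}{2} = 4 + \frac{121 \cdot 69}{2} = 4 + \frac{1}{2} \cdot 8349 = 4 + \frac{8349}{2} = \frac{8357}{2} \approx 4178.5$)
$\frac{h + 4823}{V{\left(G{\left(-2 \right)} \right)} - 10433} = \frac{\frac{8357}{2} + 4823}{0 - 10433} = \frac{18003}{2 \left(-10433\right)} = \frac{18003}{2} \left(- \frac{1}{10433}\right) = - \frac{18003}{20866}$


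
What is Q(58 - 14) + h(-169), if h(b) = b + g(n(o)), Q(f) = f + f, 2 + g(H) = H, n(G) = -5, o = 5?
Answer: -88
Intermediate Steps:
g(H) = -2 + H
Q(f) = 2*f
h(b) = -7 + b (h(b) = b + (-2 - 5) = b - 7 = -7 + b)
Q(58 - 14) + h(-169) = 2*(58 - 14) + (-7 - 169) = 2*44 - 176 = 88 - 176 = -88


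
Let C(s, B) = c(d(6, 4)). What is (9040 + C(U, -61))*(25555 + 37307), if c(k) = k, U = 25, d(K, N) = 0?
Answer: 568272480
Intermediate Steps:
C(s, B) = 0
(9040 + C(U, -61))*(25555 + 37307) = (9040 + 0)*(25555 + 37307) = 9040*62862 = 568272480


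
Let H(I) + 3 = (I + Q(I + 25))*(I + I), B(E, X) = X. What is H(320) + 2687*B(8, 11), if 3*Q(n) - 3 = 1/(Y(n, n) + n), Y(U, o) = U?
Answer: 48643822/207 ≈ 2.3499e+5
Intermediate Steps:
Q(n) = 1 + 1/(6*n) (Q(n) = 1 + 1/(3*(n + n)) = 1 + 1/(3*((2*n))) = 1 + (1/(2*n))/3 = 1 + 1/(6*n))
H(I) = -3 + 2*I*(I + (151/6 + I)/(25 + I)) (H(I) = -3 + (I + (1/6 + (I + 25))/(I + 25))*(I + I) = -3 + (I + (1/6 + (25 + I))/(25 + I))*(2*I) = -3 + (I + (151/6 + I)/(25 + I))*(2*I) = -3 + 2*I*(I + (151/6 + I)/(25 + I)))
H(320) + 2687*B(8, 11) = (-225 + 6*320**3 + 142*320 + 156*320**2)/(3*(25 + 320)) + 2687*11 = (1/3)*(-225 + 6*32768000 + 45440 + 156*102400)/345 + 29557 = (1/3)*(1/345)*(-225 + 196608000 + 45440 + 15974400) + 29557 = (1/3)*(1/345)*212627615 + 29557 = 42525523/207 + 29557 = 48643822/207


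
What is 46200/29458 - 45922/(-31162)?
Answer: 63464879/20862959 ≈ 3.0420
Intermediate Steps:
46200/29458 - 45922/(-31162) = 46200*(1/29458) - 45922*(-1/31162) = 2100/1339 + 22961/15581 = 63464879/20862959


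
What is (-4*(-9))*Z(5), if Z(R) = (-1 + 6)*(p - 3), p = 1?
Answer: -360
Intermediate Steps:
Z(R) = -10 (Z(R) = (-1 + 6)*(1 - 3) = 5*(-2) = -10)
(-4*(-9))*Z(5) = -4*(-9)*(-10) = 36*(-10) = -360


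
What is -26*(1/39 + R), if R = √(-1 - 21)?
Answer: -⅔ - 26*I*√22 ≈ -0.66667 - 121.95*I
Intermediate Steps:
R = I*√22 (R = √(-22) = I*√22 ≈ 4.6904*I)
-26*(1/39 + R) = -26*(1/39 + I*√22) = -⅔ - 26*I*√22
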